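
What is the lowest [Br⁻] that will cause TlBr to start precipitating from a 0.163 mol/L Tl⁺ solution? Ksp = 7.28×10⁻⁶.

4.47×10⁻⁵ M

Precipitation of each salt begins when its ion product equals Ksp.
TlBr(s) ⇌ Tl⁺(aq) + Br⁻(aq)
Ksp = [Tl⁺][Br⁻] = [Br⁻](0.163)
[Br⁻] = 7.28×10⁻⁶ / (0.163) = 4.47×10⁻⁵
[Br⁻] = 4.47×10⁻⁵ mol/L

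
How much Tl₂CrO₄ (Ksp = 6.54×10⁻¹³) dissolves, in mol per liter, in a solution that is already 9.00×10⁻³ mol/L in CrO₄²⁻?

4.26×10⁻⁶ M

Tl₂CrO₄(s) ⇌ 2 Tl⁺(aq) + CrO₄²⁻(aq)
CrO₄²⁻ is already present at 9.00×10⁻³ mol/L. If s mol/L of Tl₂CrO₄ dissolves, [Tl⁺] = 2s while [CrO₄²⁻] ≈ 9.00×10⁻³ mol/L.
Ksp = [Tl⁺]^2[CrO₄²⁻] = (2s)^2(9.00×10⁻³)
(2s)^2 = 6.54×10⁻¹³ / (9.00×10⁻³) = 7.27×10⁻¹¹
s = 4.26×10⁻⁶ mol/L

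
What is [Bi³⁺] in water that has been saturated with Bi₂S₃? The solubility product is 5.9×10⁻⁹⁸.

2.8×10⁻²⁰ M

Bi₂S₃(s) ⇌ 2 Bi³⁺(aq) + 3 S²⁻(aq)
If s mol/L of Bi₂S₃ dissolves, [Bi³⁺] = 2s and [S²⁻] = 3s.
Ksp = [Bi³⁺]^2[S²⁻]^3 = (2s)^2 · (3s)^3 = 108s^5 = 5.9×10⁻⁹⁸
s = 1.4×10⁻²⁰ M
[Bi³⁺] = 2s = 2.8×10⁻²⁰ M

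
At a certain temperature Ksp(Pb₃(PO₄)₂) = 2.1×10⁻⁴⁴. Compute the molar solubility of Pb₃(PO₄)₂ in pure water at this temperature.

7.2×10⁻¹⁰ M

Pb₃(PO₄)₂(s) ⇌ 3 Pb²⁺(aq) + 2 PO₄³⁻(aq)
If s mol/L of Pb₃(PO₄)₂ dissolves, [Pb²⁺] = 3s and [PO₄³⁻] = 2s.
Ksp = [Pb²⁺]^3[PO₄³⁻]^2 = (3s)^3 · (2s)^2 = 108s^5
108s^5 = 2.1×10⁻⁴⁴  ⇒  s^5 = 1.9×10⁻⁴⁶
s = 7.2×10⁻¹⁰ mol L⁻¹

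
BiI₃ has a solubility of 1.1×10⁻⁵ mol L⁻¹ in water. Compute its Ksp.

BiI₃(s) ⇌ Bi³⁺(aq) + 3 I⁻(aq)
Call the molar solubility s, so that [Bi³⁺] = s and [I⁻] = 3s.
Ksp = [Bi³⁺][I⁻]^3 = s · (3s)^3 = 27s^4
Ksp = 27 × (1.1×10⁻⁵)^4 = 4.0×10⁻¹⁹

Ksp = 4.0×10⁻¹⁹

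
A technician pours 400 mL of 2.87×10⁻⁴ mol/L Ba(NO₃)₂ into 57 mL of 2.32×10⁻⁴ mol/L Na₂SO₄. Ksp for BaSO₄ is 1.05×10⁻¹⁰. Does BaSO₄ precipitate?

Yes

The combined volume is 457 mL.
[Ba²⁺] = (2.87×10⁻⁴)(400)/457 = 2.51×10⁻⁴ mol/L
[SO₄²⁻] = (2.32×10⁻⁴)(57)/457 = 2.89×10⁻⁵ mol/L
Q = [Ba²⁺][SO₄²⁻] = 7.27×10⁻⁹
Q = 7.27×10⁻⁹ > Ksp = 1.05×10⁻¹⁰, so the solution is supersaturated and BaSO₄ precipitates.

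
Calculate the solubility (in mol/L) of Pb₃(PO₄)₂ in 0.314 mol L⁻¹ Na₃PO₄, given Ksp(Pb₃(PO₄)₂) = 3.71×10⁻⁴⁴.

2.41×10⁻¹⁵ M

Pb₃(PO₄)₂(s) ⇌ 3 Pb²⁺(aq) + 2 PO₄³⁻(aq)
With PO₄³⁻ already at 0.314 mol L⁻¹ and s small, take [PO₄³⁻] ≈ 0.314 mol L⁻¹ and [Pb²⁺] = 3s.
Ksp = [Pb²⁺]^3[PO₄³⁻]^2 = (3s)^3(0.314)^2
(3s)^3 = 3.71×10⁻⁴⁴ / (0.314)^2 = 3.76×10⁻⁴³
s = 2.41×10⁻¹⁵ mol L⁻¹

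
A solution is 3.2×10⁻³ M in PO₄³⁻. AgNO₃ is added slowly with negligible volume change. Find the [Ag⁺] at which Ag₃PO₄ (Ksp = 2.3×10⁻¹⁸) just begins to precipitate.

The threshold for precipitation is Q = Ksp.
Ag₃PO₄(s) ⇌ 3 Ag⁺(aq) + PO₄³⁻(aq)
Ksp = [Ag⁺]^3[PO₄³⁻] = [Ag⁺]^3(3.2×10⁻³)
[Ag⁺]^3 = 2.3×10⁻¹⁸ / (3.2×10⁻³) = 7.2×10⁻¹⁶
[Ag⁺] = 9.0×10⁻⁶ M

9.0×10⁻⁶ M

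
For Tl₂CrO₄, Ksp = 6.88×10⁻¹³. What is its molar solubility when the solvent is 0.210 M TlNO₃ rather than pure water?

Tl₂CrO₄(s) ⇌ 2 Tl⁺(aq) + CrO₄²⁻(aq)
The solution already contains Tl⁺ at 0.210 M. Let s be the molar solubility of Tl₂CrO₄.
[Tl⁺] ≈ 0.210 M (common ion dominates); [CrO₄²⁻] = s.
Ksp = [Tl⁺]^2[CrO₄²⁻] = (0.210)^2s
s = 6.88×10⁻¹³ / (0.210)^2 = 1.56×10⁻¹¹
s = 1.56×10⁻¹¹ M

1.56×10⁻¹¹ M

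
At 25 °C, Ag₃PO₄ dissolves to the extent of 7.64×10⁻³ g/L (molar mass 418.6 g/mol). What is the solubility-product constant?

Ksp = 3.00×10⁻¹⁸

s = (7.64×10⁻³ g L⁻¹)/(418.6 g mol⁻¹) = 1.8251×10⁻⁵ M
Ag₃PO₄(s) ⇌ 3 Ag⁺(aq) + PO₄³⁻(aq)
For each mole of Ag₃PO₄ that dissolves per liter, [Ag⁺] = 3s and [PO₄³⁻] = s; let s denote this solubility.
Ksp = [Ag⁺]^3[PO₄³⁻] = (3s)^3 · s = 27s^4
Ksp = 27 × (1.8251×10⁻⁵)^4 = 3.00×10⁻¹⁸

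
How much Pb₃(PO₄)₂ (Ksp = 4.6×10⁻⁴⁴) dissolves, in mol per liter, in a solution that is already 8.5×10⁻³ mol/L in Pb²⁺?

Pb₃(PO₄)₂(s) ⇌ 3 Pb²⁺(aq) + 2 PO₄³⁻(aq)
Let s be the solubility of Pb₃(PO₄)₂ here. The common ion gives [Pb²⁺] ≈ 8.5×10⁻³ mol/L, and [PO₄³⁻] = 2s.
Ksp = [Pb²⁺]^3[PO₄³⁻]^2 = (8.5×10⁻³)^3(2s)^2
(2s)^2 = 4.6×10⁻⁴⁴ / (8.5×10⁻³)^3 = 7.5×10⁻³⁸
s = 1.4×10⁻¹⁹ mol/L

1.4×10⁻¹⁹ M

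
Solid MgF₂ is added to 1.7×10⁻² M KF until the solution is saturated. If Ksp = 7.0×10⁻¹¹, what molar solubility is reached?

2.4×10⁻⁷ M

MgF₂(s) ⇌ Mg²⁺(aq) + 2 F⁻(aq)
Let s be the solubility of MgF₂ here. The common ion gives [F⁻] ≈ 1.7×10⁻² M, and [Mg²⁺] = s.
Ksp = [Mg²⁺][F⁻]^2 = s(1.7×10⁻²)^2
s = 7.0×10⁻¹¹ / (1.7×10⁻²)^2 = 2.4×10⁻⁷
s = 2.4×10⁻⁷ M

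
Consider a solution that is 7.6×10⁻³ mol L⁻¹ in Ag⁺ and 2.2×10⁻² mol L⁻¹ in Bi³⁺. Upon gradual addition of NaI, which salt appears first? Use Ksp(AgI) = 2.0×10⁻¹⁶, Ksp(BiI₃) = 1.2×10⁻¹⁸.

AgI

The threshold for precipitation is Q = Ksp.
For AgI: [I⁻] = (Ksp/[Ag⁺]) = 2.6×10⁻¹⁴ mol L⁻¹
For BiI₃: [I⁻] = (Ksp/[Bi³⁺])^(1/3) = 3.8×10⁻⁶ mol L⁻¹
AgI requires the lower [I⁻], so it precipitates first.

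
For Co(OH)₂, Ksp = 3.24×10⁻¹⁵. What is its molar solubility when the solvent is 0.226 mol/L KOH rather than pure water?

Co(OH)₂(s) ⇌ Co²⁺(aq) + 2 OH⁻(aq)
With OH⁻ already at 0.226 mol/L and s small, take [OH⁻] ≈ 0.226 mol/L and [Co²⁺] = s.
Ksp = [Co²⁺][OH⁻]^2 = s(0.226)^2
s = 3.24×10⁻¹⁵ / (0.226)^2 = 6.34×10⁻¹⁴
s = 6.34×10⁻¹⁴ mol/L

6.34×10⁻¹⁴ M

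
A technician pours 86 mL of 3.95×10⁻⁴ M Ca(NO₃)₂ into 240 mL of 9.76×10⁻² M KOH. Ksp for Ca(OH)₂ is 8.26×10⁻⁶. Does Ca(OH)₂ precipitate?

Total volume after mixing = 86 + 240 = 326 mL.
[Ca²⁺] = (3.95×10⁻⁴)(86)/326 = 1.04×10⁻⁴ M
[OH⁻] = (9.76×10⁻²)(240)/326 = 7.19×10⁻² M
Q = [Ca²⁺][OH⁻]^2 = 5.38×10⁻⁷
Q = 5.38×10⁻⁷ < Ksp = 8.26×10⁻⁶, so the solution is unsaturated and no precipitate forms.

No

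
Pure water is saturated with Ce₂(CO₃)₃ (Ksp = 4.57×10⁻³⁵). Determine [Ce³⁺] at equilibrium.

Ce₂(CO₃)₃(s) ⇌ 2 Ce³⁺(aq) + 3 CO₃²⁻(aq)
Let s be the molar solubility. Then [Ce³⁺] = 2s and [CO₃²⁻] = 3s.
Ksp = [Ce³⁺]^2[CO₃²⁻]^3 = (2s)^2 · (3s)^3 = 108s^5 = 4.57×10⁻³⁵
s = 5.31×10⁻⁸ mol/L
[Ce³⁺] = 2s = 1.06×10⁻⁷ mol/L

1.06×10⁻⁷ M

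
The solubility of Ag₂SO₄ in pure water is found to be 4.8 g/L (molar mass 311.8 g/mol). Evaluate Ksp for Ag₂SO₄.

Molar solubility s = (4.8 g/L) / (311.8 g/mol) = 1.539×10⁻² mol/L
Ag₂SO₄(s) ⇌ 2 Ag⁺(aq) + SO₄²⁻(aq)
Call the molar solubility s, so that [Ag⁺] = 2s and [SO₄²⁻] = s.
Ksp = [Ag⁺]^2[SO₄²⁻] = (2s)^2 · s = 4s^3
Ksp = 4 × (1.539×10⁻²)^3 = 1.5×10⁻⁵

Ksp = 1.5×10⁻⁵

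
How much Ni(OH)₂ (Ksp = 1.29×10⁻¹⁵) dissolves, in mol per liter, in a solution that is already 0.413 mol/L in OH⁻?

7.56×10⁻¹⁵ M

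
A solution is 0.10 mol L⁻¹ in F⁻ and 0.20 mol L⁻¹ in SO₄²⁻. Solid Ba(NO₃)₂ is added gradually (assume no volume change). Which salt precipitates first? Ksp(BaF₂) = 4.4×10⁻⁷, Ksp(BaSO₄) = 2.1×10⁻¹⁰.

A salt starts to precipitate once the ion product Q reaches its Ksp.
For BaF₂: [Ba²⁺] = (Ksp/[F⁻]^2) = 4.4×10⁻⁵ mol L⁻¹
For BaSO₄: [Ba²⁺] = (Ksp/[SO₄²⁻]) = 1.1×10⁻⁹ mol L⁻¹
The smaller threshold [Ba²⁺] is reached first, so BaSO₄ precipitates first.

BaSO₄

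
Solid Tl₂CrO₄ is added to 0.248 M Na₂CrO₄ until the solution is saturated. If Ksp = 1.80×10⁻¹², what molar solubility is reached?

Tl₂CrO₄(s) ⇌ 2 Tl⁺(aq) + CrO₄²⁻(aq)
The solution already contains CrO₄²⁻ at 0.248 M. Let s be the molar solubility of Tl₂CrO₄.
[CrO₄²⁻] ≈ 0.248 M (common ion dominates); [Tl⁺] = 2s.
Ksp = [Tl⁺]^2[CrO₄²⁻] = (2s)^2(0.248)
(2s)^2 = 1.80×10⁻¹² / (0.248) = 7.26×10⁻¹²
s = 1.35×10⁻⁶ M

1.35×10⁻⁶ M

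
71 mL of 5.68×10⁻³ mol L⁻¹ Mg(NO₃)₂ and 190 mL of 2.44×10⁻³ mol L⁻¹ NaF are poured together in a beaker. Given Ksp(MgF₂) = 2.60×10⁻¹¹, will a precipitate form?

Yes

The combined volume is 261 mL.
[Mg²⁺] = (5.68×10⁻³)(71)/261 = 1.55×10⁻³ mol L⁻¹
[F⁻] = (2.44×10⁻³)(190)/261 = 1.78×10⁻³ mol L⁻¹
Q = [Mg²⁺][F⁻]^2 = 4.87×10⁻⁹
Since Q (4.87×10⁻⁹) exceeds Ksp (2.60×10⁻¹¹), MgF₂ will precipitate.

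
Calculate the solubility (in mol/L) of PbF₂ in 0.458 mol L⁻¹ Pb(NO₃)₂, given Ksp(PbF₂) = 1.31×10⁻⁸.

PbF₂(s) ⇌ Pb²⁺(aq) + 2 F⁻(aq)
The solution already contains Pb²⁺ at 0.458 mol L⁻¹. Let s be the molar solubility of PbF₂.
[Pb²⁺] ≈ 0.458 mol L⁻¹ (common ion dominates); [F⁻] = 2s.
Ksp = [Pb²⁺][F⁻]^2 = (0.458)(2s)^2
(2s)^2 = 1.31×10⁻⁸ / (0.458) = 2.86×10⁻⁸
s = 8.46×10⁻⁵ mol L⁻¹

8.46×10⁻⁵ M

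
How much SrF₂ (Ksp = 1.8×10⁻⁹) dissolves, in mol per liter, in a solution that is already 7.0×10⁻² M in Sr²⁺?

SrF₂(s) ⇌ Sr²⁺(aq) + 2 F⁻(aq)
Sr²⁺ is already present at 7.0×10⁻² M. If s mol/L of SrF₂ dissolves, [F⁻] = 2s while [Sr²⁺] ≈ 7.0×10⁻² M.
Ksp = [Sr²⁺][F⁻]^2 = (7.0×10⁻²)(2s)^2
(2s)^2 = 1.8×10⁻⁹ / (7.0×10⁻²) = 2.6×10⁻⁸
s = 8.0×10⁻⁵ M

8.0×10⁻⁵ M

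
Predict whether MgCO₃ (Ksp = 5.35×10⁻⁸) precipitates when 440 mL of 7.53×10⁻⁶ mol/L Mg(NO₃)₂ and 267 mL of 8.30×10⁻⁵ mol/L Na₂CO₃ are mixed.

No

Total volume after mixing = 440 + 267 = 707 mL.
[Mg²⁺] = (7.53×10⁻⁶)(440)/707 = 4.69×10⁻⁶ mol/L
[CO₃²⁻] = (8.30×10⁻⁵)(267)/707 = 3.13×10⁻⁵ mol/L
Q = [Mg²⁺][CO₃²⁻] = 1.47×10⁻¹⁰
Since Q (1.47×10⁻¹⁰) is less than Ksp (5.35×10⁻⁸), no MgCO₃ precipitates.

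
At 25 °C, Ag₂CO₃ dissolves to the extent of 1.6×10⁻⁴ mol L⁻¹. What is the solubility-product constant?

Ksp = 1.6×10⁻¹¹

Ag₂CO₃(s) ⇌ 2 Ag⁺(aq) + CO₃²⁻(aq)
For each mole of Ag₂CO₃ that dissolves per liter, [Ag⁺] = 2s and [CO₃²⁻] = s; let s denote this solubility.
Ksp = [Ag⁺]^2[CO₃²⁻] = (2s)^2 · s = 4s^3
Ksp = 4 × (1.6×10⁻⁴)^3 = 1.6×10⁻¹¹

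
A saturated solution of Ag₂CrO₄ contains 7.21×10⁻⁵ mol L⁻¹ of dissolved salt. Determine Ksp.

Ag₂CrO₄(s) ⇌ 2 Ag⁺(aq) + CrO₄²⁻(aq)
Let s be the molar solubility. Then [Ag⁺] = 2s and [CrO₄²⁻] = s.
Ksp = [Ag⁺]^2[CrO₄²⁻] = (2s)^2 · s = 4s^3
Ksp = 4 × (7.21×10⁻⁵)^3 = 1.50×10⁻¹²

Ksp = 1.50×10⁻¹²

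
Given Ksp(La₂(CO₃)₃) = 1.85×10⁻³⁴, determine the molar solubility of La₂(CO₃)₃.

7.03×10⁻⁸ M

La₂(CO₃)₃(s) ⇌ 2 La³⁺(aq) + 3 CO₃²⁻(aq)
With molar solubility s: [La³⁺] = 2s, [CO₃²⁻] = 3s.
Ksp = [La³⁺]^2[CO₃²⁻]^3 = (2s)^2 · (3s)^3 = 108s^5
108s^5 = 1.85×10⁻³⁴  ⇒  s^5 = 1.71×10⁻³⁶
s = (1.71×10⁻³⁶)^(1/5) = 7.03×10⁻⁸ mol/L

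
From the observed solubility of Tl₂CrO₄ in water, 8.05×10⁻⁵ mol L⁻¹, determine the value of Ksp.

Ksp = 2.09×10⁻¹²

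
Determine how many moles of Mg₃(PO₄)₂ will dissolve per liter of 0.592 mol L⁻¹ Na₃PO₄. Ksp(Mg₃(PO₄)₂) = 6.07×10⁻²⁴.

8.62×10⁻⁹ M

Mg₃(PO₄)₂(s) ⇌ 3 Mg²⁺(aq) + 2 PO₄³⁻(aq)
The solution already contains PO₄³⁻ at 0.592 mol L⁻¹. Let s be the molar solubility of Mg₃(PO₄)₂.
[PO₄³⁻] ≈ 0.592 mol L⁻¹ (common ion dominates); [Mg²⁺] = 3s.
Ksp = [Mg²⁺]^3[PO₄³⁻]^2 = (3s)^3(0.592)^2
(3s)^3 = 6.07×10⁻²⁴ / (0.592)^2 = 1.73×10⁻²³
s = 8.62×10⁻⁹ mol L⁻¹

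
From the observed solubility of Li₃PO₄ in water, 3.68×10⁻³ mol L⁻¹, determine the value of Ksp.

Ksp = 4.95×10⁻⁹

Li₃PO₄(s) ⇌ 3 Li⁺(aq) + PO₄³⁻(aq)
For each mole of Li₃PO₄ that dissolves per liter, [Li⁺] = 3s and [PO₄³⁻] = s; let s denote this solubility.
Ksp = [Li⁺]^3[PO₄³⁻] = (3s)^3 · s = 27s^4
Ksp = 27 × (3.68×10⁻³)^4 = 4.95×10⁻⁹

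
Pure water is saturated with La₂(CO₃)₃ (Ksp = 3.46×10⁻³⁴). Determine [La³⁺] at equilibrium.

1.59×10⁻⁷ M

La₂(CO₃)₃(s) ⇌ 2 La³⁺(aq) + 3 CO₃²⁻(aq)
Let s be the molar solubility. Then [La³⁺] = 2s and [CO₃²⁻] = 3s.
Ksp = [La³⁺]^2[CO₃²⁻]^3 = (2s)^2 · (3s)^3 = 108s^5 = 3.46×10⁻³⁴
s = 7.96×10⁻⁸ mol/L
[La³⁺] = 2s = 1.59×10⁻⁷ mol/L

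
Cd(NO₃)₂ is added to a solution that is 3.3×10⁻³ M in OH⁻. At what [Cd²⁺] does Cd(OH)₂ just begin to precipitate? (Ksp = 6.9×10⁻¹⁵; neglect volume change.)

6.3×10⁻¹⁰ M

A salt starts to precipitate once the ion product Q reaches its Ksp.
Cd(OH)₂(s) ⇌ Cd²⁺(aq) + 2 OH⁻(aq)
Ksp = [Cd²⁺][OH⁻]^2 = [Cd²⁺](3.3×10⁻³)^2
[Cd²⁺] = 6.9×10⁻¹⁵ / (3.3×10⁻³)^2 = 6.3×10⁻¹⁰
[Cd²⁺] = 6.3×10⁻¹⁰ M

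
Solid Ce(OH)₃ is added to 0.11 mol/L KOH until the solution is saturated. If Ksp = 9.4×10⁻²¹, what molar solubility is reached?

Ce(OH)₃(s) ⇌ Ce³⁺(aq) + 3 OH⁻(aq)
The solution already contains OH⁻ at 0.11 mol/L. Let s be the molar solubility of Ce(OH)₃.
[OH⁻] ≈ 0.11 mol/L (common ion dominates); [Ce³⁺] = s.
Ksp = [Ce³⁺][OH⁻]^3 = s(0.11)^3
s = 9.4×10⁻²¹ / (0.11)^3 = 7.1×10⁻¹⁸
s = 7.1×10⁻¹⁸ mol/L

7.1×10⁻¹⁸ M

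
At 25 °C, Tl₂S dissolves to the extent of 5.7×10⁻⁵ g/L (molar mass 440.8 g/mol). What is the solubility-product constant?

Ksp = 8.6×10⁻²¹

s = (5.7×10⁻⁵ g L⁻¹)/(440.8 g mol⁻¹) = 1.293×10⁻⁷ M
Tl₂S(s) ⇌ 2 Tl⁺(aq) + S²⁻(aq)
For each mole of Tl₂S that dissolves per liter, [Tl⁺] = 2s and [S²⁻] = s; let s denote this solubility.
Ksp = [Tl⁺]^2[S²⁻] = (2s)^2 · s = 4s^3
Ksp = 4 × (1.293×10⁻⁷)^3 = 8.6×10⁻²¹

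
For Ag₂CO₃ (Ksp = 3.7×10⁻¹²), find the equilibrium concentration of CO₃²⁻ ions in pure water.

Ag₂CO₃(s) ⇌ 2 Ag⁺(aq) + CO₃²⁻(aq)
If s mol/L of Ag₂CO₃ dissolves, [Ag⁺] = 2s and [CO₃²⁻] = s.
Ksp = [Ag⁺]^2[CO₃²⁻] = (2s)^2 · s = 4s^3 = 3.7×10⁻¹²
s = 9.7×10⁻⁵ mol L⁻¹
[CO₃²⁻] = s = 9.7×10⁻⁵ mol L⁻¹

9.7×10⁻⁵ M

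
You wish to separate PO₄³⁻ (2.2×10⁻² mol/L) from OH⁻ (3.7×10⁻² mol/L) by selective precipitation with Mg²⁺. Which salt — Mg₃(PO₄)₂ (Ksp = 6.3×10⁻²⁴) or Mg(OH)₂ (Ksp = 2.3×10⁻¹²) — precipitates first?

Mg(OH)₂

Precipitation begins when Q = Ksp.
For Mg₃(PO₄)₂: [Mg²⁺] = (Ksp/[PO₄³⁻]^2)^(1/3) = 2.4×10⁻⁷ mol/L
For Mg(OH)₂: [Mg²⁺] = (Ksp/[OH⁻]^2) = 1.7×10⁻⁹ mol/L
Mg(OH)₂ requires the lower [Mg²⁺], so it precipitates first.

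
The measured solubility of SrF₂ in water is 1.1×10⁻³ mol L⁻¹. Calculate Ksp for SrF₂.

Ksp = 5.3×10⁻⁹

SrF₂(s) ⇌ Sr²⁺(aq) + 2 F⁻(aq)
For each mole of SrF₂ that dissolves per liter, [Sr²⁺] = s and [F⁻] = 2s; let s denote this solubility.
Ksp = [Sr²⁺][F⁻]^2 = s · (2s)^2 = 4s^3
Ksp = 4 × (1.1×10⁻³)^3 = 5.3×10⁻⁹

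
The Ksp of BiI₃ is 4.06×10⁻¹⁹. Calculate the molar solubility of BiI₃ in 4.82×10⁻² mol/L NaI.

BiI₃(s) ⇌ Bi³⁺(aq) + 3 I⁻(aq)
With I⁻ already at 4.82×10⁻² mol/L and s small, take [I⁻] ≈ 4.82×10⁻² mol/L and [Bi³⁺] = s.
Ksp = [Bi³⁺][I⁻]^3 = s(4.82×10⁻²)^3
s = 4.06×10⁻¹⁹ / (4.82×10⁻²)^3 = 3.63×10⁻¹⁵
s = 3.63×10⁻¹⁵ mol/L

3.63×10⁻¹⁵ M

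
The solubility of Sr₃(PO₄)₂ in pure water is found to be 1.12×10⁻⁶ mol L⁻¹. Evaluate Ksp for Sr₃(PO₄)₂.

Ksp = 1.90×10⁻²⁸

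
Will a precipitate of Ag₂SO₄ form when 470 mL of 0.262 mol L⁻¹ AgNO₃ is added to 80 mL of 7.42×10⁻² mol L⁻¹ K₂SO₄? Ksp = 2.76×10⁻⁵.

Yes

The combined volume is 550 mL.
[Ag⁺] = (0.262)(470)/550 = 0.224 mol L⁻¹
[SO₄²⁻] = (7.42×10⁻²)(80)/550 = 1.08×10⁻² mol L⁻¹
Q = [Ag⁺]^2[SO₄²⁻] = 5.41×10⁻⁴
Q = 5.41×10⁻⁴ > Ksp = 2.76×10⁻⁵, so the solution is supersaturated and Ag₂SO₄ precipitates.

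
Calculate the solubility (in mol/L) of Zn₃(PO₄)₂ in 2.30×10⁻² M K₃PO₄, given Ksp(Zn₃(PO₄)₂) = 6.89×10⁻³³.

Zn₃(PO₄)₂(s) ⇌ 3 Zn²⁺(aq) + 2 PO₄³⁻(aq)
The solution already contains PO₄³⁻ at 2.30×10⁻² M. Let s be the molar solubility of Zn₃(PO₄)₂.
[PO₄³⁻] ≈ 2.30×10⁻² M (common ion dominates); [Zn²⁺] = 3s.
Ksp = [Zn²⁺]^3[PO₄³⁻]^2 = (3s)^3(2.30×10⁻²)^2
(3s)^3 = 6.89×10⁻³³ / (2.30×10⁻²)^2 = 1.30×10⁻²⁹
s = 7.84×10⁻¹¹ M

7.84×10⁻¹¹ M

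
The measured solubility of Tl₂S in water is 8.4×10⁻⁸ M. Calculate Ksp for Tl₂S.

Tl₂S(s) ⇌ 2 Tl⁺(aq) + S²⁻(aq)
Call the molar solubility s, so that [Tl⁺] = 2s and [S²⁻] = s.
Ksp = [Tl⁺]^2[S²⁻] = (2s)^2 · s = 4s^3
Ksp = 4 × (8.4×10⁻⁸)^3 = 2.4×10⁻²¹

Ksp = 2.4×10⁻²¹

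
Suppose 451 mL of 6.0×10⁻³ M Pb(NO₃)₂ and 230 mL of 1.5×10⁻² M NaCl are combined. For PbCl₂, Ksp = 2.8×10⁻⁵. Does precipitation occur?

After mixing, V = 451 mL + 230 mL = 681 mL.
[Pb²⁺] = (6.0×10⁻³)(451)/681 = 4.0×10⁻³ M
[Cl⁻] = (1.5×10⁻²)(230)/681 = 5.1×10⁻³ M
Q = [Pb²⁺][Cl⁻]^2 = 1.0×10⁻⁷
Q = 1.0×10⁻⁷ < Ksp = 2.8×10⁻⁵, so the solution is unsaturated and no precipitate forms.

No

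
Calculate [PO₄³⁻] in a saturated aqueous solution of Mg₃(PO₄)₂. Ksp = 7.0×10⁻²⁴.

Mg₃(PO₄)₂(s) ⇌ 3 Mg²⁺(aq) + 2 PO₄³⁻(aq)
For each mole of Mg₃(PO₄)₂ that dissolves per liter, [Mg²⁺] = 3s and [PO₄³⁻] = 2s; let s denote this solubility.
Ksp = [Mg²⁺]^3[PO₄³⁻]^2 = (3s)^3 · (2s)^2 = 108s^5 = 7.0×10⁻²⁴
s = 9.2×10⁻⁶ M
[PO₄³⁻] = 2s = 1.8×10⁻⁵ M

1.8×10⁻⁵ M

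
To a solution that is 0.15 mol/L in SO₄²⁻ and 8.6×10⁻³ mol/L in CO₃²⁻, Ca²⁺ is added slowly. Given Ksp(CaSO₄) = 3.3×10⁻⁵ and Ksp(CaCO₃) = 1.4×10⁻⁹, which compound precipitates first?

CaCO₃

A salt starts to precipitate once the ion product Q reaches its Ksp.
For CaSO₄: [Ca²⁺] = (Ksp/[SO₄²⁻]) = 2.2×10⁻⁴ mol/L
For CaCO₃: [Ca²⁺] = (Ksp/[CO₃²⁻]) = 1.6×10⁻⁷ mol/L
The smaller threshold [Ca²⁺] is reached first, so CaCO₃ precipitates first.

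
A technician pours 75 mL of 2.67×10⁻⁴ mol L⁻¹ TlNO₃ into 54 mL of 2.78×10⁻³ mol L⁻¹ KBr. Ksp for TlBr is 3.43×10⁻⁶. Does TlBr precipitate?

No

After mixing, V = 75 mL + 54 mL = 129 mL.
[Tl⁺] = (2.67×10⁻⁴)(75)/129 = 1.55×10⁻⁴ mol L⁻¹
[Br⁻] = (2.78×10⁻³)(54)/129 = 1.16×10⁻³ mol L⁻¹
Q = [Tl⁺][Br⁻] = 1.81×10⁻⁷
Since Q (1.81×10⁻⁷) is less than Ksp (3.43×10⁻⁶), no TlBr precipitates.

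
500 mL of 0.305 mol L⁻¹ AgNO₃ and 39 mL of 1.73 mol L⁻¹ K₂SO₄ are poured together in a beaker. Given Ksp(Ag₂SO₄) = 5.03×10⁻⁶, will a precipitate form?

Yes

Total volume after mixing = 500 + 39 = 539 mL.
[Ag⁺] = (0.305)(500)/539 = 0.283 mol L⁻¹
[SO₄²⁻] = (1.73)(39)/539 = 0.125 mol L⁻¹
Q = [Ag⁺]^2[SO₄²⁻] = 1.00×10⁻²
Since Q (1.00×10⁻²) exceeds Ksp (5.03×10⁻⁶), Ag₂SO₄ will precipitate.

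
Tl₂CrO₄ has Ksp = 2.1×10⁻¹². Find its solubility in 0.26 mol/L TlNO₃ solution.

3.1×10⁻¹¹ M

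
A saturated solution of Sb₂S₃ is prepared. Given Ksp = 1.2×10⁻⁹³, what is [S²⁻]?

3.1×10⁻¹⁹ M

Sb₂S₃(s) ⇌ 2 Sb³⁺(aq) + 3 S²⁻(aq)
For each mole of Sb₂S₃ that dissolves per liter, [Sb³⁺] = 2s and [S²⁻] = 3s; let s denote this solubility.
Ksp = [Sb³⁺]^2[S²⁻]^3 = (2s)^2 · (3s)^3 = 108s^5 = 1.2×10⁻⁹³
s = 1.0×10⁻¹⁹ mol/L
[S²⁻] = 3s = 3.1×10⁻¹⁹ mol/L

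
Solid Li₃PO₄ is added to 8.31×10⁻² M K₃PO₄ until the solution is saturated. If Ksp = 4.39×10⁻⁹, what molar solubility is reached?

Li₃PO₄(s) ⇌ 3 Li⁺(aq) + PO₄³⁻(aq)
With PO₄³⁻ already at 8.31×10⁻² M and s small, take [PO₄³⁻] ≈ 8.31×10⁻² M and [Li⁺] = 3s.
Ksp = [Li⁺]^3[PO₄³⁻] = (3s)^3(8.31×10⁻²)
(3s)^3 = 4.39×10⁻⁹ / (8.31×10⁻²) = 5.28×10⁻⁸
s = 1.25×10⁻³ M

1.25×10⁻³ M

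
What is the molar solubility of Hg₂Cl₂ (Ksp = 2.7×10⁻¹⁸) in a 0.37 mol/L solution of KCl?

Hg₂Cl₂(s) ⇌ Hg₂²⁺(aq) + 2 Cl⁻(aq)
With Cl⁻ already at 0.37 mol/L and s small, take [Cl⁻] ≈ 0.37 mol/L and [Hg₂²⁺] = s.
Ksp = [Hg₂²⁺][Cl⁻]^2 = s(0.37)^2
s = 2.7×10⁻¹⁸ / (0.37)^2 = 2.0×10⁻¹⁷
s = 2.0×10⁻¹⁷ mol/L

2.0×10⁻¹⁷ M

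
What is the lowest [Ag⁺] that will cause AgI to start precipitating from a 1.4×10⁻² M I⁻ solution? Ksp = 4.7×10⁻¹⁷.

A salt starts to precipitate once the ion product Q reaches its Ksp.
AgI(s) ⇌ Ag⁺(aq) + I⁻(aq)
Ksp = [Ag⁺][I⁻] = [Ag⁺](1.4×10⁻²)
[Ag⁺] = 4.7×10⁻¹⁷ / (1.4×10⁻²) = 3.4×10⁻¹⁵
[Ag⁺] = 3.4×10⁻¹⁵ M

3.4×10⁻¹⁵ M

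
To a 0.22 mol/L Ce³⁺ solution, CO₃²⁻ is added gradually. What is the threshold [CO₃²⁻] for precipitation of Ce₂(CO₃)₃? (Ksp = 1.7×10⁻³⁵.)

Precipitation begins when Q = Ksp.
Ce₂(CO₃)₃(s) ⇌ 2 Ce³⁺(aq) + 3 CO₃²⁻(aq)
Ksp = [Ce³⁺]^2[CO₃²⁻]^3 = [CO₃²⁻]^3(0.22)^2
[CO₃²⁻]^3 = 1.7×10⁻³⁵ / (0.22)^2 = 3.5×10⁻³⁴
[CO₃²⁻] = 7.1×10⁻¹² mol/L

7.1×10⁻¹² M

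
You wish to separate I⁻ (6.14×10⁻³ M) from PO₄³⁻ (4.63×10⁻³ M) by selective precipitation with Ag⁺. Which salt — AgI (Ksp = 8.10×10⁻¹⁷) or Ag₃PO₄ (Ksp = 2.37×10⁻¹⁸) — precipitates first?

AgI

The threshold for precipitation is Q = Ksp.
For AgI: [Ag⁺] = (Ksp/[I⁻]) = 1.32×10⁻¹⁴ M
For Ag₃PO₄: [Ag⁺] = (Ksp/[PO₄³⁻])^(1/3) = 8.00×10⁻⁶ M
The smaller threshold [Ag⁺] is reached first, so AgI precipitates first.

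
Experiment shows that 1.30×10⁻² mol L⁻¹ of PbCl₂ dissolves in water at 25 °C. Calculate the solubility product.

Ksp = 8.79×10⁻⁶

PbCl₂(s) ⇌ Pb²⁺(aq) + 2 Cl⁻(aq)
If s mol/L of PbCl₂ dissolves, [Pb²⁺] = s and [Cl⁻] = 2s.
Ksp = [Pb²⁺][Cl⁻]^2 = s · (2s)^2 = 4s^3
Ksp = 4 × (1.30×10⁻²)^3 = 8.79×10⁻⁶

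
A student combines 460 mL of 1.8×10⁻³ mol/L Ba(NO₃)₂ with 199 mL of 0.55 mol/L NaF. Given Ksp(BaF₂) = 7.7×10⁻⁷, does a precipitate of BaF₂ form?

Total volume after mixing = 460 + 199 = 659 mL.
[Ba²⁺] = (1.8×10⁻³)(460)/659 = 1.3×10⁻³ mol/L
[F⁻] = (0.55)(199)/659 = 0.17 mol/L
Q = [Ba²⁺][F⁻]^2 = 3.5×10⁻⁵
Because Q > Ksp (3.5×10⁻⁵ vs 7.7×10⁻⁷), a precipitate of BaF₂ forms.

Yes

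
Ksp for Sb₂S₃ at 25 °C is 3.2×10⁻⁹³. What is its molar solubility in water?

1.2×10⁻¹⁹ M

Sb₂S₃(s) ⇌ 2 Sb³⁺(aq) + 3 S²⁻(aq)
With molar solubility s: [Sb³⁺] = 2s, [S²⁻] = 3s.
Ksp = [Sb³⁺]^2[S²⁻]^3 = (2s)^2 · (3s)^3 = 108s^5
108s^5 = 3.2×10⁻⁹³  ⇒  s^5 = 3.0×10⁻⁹⁵
s = 1.2×10⁻¹⁹ mol L⁻¹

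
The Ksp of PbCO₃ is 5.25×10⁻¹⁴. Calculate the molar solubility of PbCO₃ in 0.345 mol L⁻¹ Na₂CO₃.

1.52×10⁻¹³ M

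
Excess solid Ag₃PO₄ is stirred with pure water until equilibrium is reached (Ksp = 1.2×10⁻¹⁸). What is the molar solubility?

Ag₃PO₄(s) ⇌ 3 Ag⁺(aq) + PO₄³⁻(aq)
Call the molar solubility s, so that [Ag⁺] = 3s and [PO₄³⁻] = s.
Ksp = [Ag⁺]^3[PO₄³⁻] = (3s)^3 · s = 27s^4
27s^4 = 1.2×10⁻¹⁸  ⇒  s^4 = 4.4×10⁻²⁰
s = (4.4×10⁻²⁰)^(1/4) = 1.5×10⁻⁵ M

1.5×10⁻⁵ M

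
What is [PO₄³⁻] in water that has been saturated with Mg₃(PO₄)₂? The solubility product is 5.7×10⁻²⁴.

Mg₃(PO₄)₂(s) ⇌ 3 Mg²⁺(aq) + 2 PO₄³⁻(aq)
If s mol/L of Mg₃(PO₄)₂ dissolves, [Mg²⁺] = 3s and [PO₄³⁻] = 2s.
Ksp = [Mg²⁺]^3[PO₄³⁻]^2 = (3s)^3 · (2s)^2 = 108s^5 = 5.7×10⁻²⁴
s = 8.8×10⁻⁶ mol L⁻¹
[PO₄³⁻] = 2s = 1.8×10⁻⁵ mol L⁻¹

1.8×10⁻⁵ M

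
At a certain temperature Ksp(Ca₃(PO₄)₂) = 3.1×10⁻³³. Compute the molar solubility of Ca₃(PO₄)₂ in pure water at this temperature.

1.2×10⁻⁷ M

Ca₃(PO₄)₂(s) ⇌ 3 Ca²⁺(aq) + 2 PO₄³⁻(aq)
Call the molar solubility s, so that [Ca²⁺] = 3s and [PO₄³⁻] = 2s.
Ksp = [Ca²⁺]^3[PO₄³⁻]^2 = (3s)^3 · (2s)^2 = 108s^5
108s^5 = 3.1×10⁻³³  ⇒  s^5 = 2.9×10⁻³⁵
s = (2.9×10⁻³⁵)^(1/5) = 1.2×10⁻⁷ mol L⁻¹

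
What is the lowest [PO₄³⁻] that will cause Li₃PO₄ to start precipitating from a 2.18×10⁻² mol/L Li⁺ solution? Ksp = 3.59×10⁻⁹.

3.47×10⁻⁴ M

Precipitation of each salt begins when its ion product equals Ksp.
Li₃PO₄(s) ⇌ 3 Li⁺(aq) + PO₄³⁻(aq)
Ksp = [Li⁺]^3[PO₄³⁻] = [PO₄³⁻](2.18×10⁻²)^3
[PO₄³⁻] = 3.59×10⁻⁹ / (2.18×10⁻²)^3 = 3.47×10⁻⁴
[PO₄³⁻] = 3.47×10⁻⁴ mol/L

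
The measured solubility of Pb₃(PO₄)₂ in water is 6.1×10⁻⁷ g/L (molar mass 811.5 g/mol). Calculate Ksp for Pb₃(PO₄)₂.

Ksp = 2.6×10⁻⁴⁴

s = (6.1×10⁻⁷ g L⁻¹)/(811.5 g mol⁻¹) = 7.517×10⁻¹⁰ M
Pb₃(PO₄)₂(s) ⇌ 3 Pb²⁺(aq) + 2 PO₄³⁻(aq)
If s mol/L of Pb₃(PO₄)₂ dissolves, [Pb²⁺] = 3s and [PO₄³⁻] = 2s.
Ksp = [Pb²⁺]^3[PO₄³⁻]^2 = (3s)^3 · (2s)^2 = 108s^5
Ksp = 108 × (7.517×10⁻¹⁰)^5 = 2.6×10⁻⁴⁴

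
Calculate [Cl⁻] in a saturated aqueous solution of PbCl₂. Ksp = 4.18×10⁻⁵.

PbCl₂(s) ⇌ Pb²⁺(aq) + 2 Cl⁻(aq)
For each mole of PbCl₂ that dissolves per liter, [Pb²⁺] = s and [Cl⁻] = 2s; let s denote this solubility.
Ksp = [Pb²⁺][Cl⁻]^2 = s · (2s)^2 = 4s^3 = 4.18×10⁻⁵
s = 2.19×10⁻² mol/L
[Cl⁻] = 2s = 4.37×10⁻² mol/L

4.37×10⁻² M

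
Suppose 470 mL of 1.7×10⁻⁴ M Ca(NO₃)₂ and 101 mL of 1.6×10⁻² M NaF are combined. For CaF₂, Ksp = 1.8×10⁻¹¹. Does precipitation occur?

After mixing, V = 470 mL + 101 mL = 571 mL.
[Ca²⁺] = (1.7×10⁻⁴)(470)/571 = 1.4×10⁻⁴ M
[F⁻] = (1.6×10⁻²)(101)/571 = 2.8×10⁻³ M
Q = [Ca²⁺][F⁻]^2 = 1.1×10⁻⁹
Q = 1.1×10⁻⁹ > Ksp = 1.8×10⁻¹¹, so the solution is supersaturated and CaF₂ precipitates.

Yes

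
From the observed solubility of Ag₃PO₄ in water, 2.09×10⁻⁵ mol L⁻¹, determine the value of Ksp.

Ksp = 5.15×10⁻¹⁸

Ag₃PO₄(s) ⇌ 3 Ag⁺(aq) + PO₄³⁻(aq)
With molar solubility s: [Ag⁺] = 3s, [PO₄³⁻] = s.
Ksp = [Ag⁺]^3[PO₄³⁻] = (3s)^3 · s = 27s^4
Ksp = 27 × (2.09×10⁻⁵)^4 = 5.15×10⁻¹⁸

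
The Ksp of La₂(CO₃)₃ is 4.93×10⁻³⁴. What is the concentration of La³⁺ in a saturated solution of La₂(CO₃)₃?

1.71×10⁻⁷ M

La₂(CO₃)₃(s) ⇌ 2 La³⁺(aq) + 3 CO₃²⁻(aq)
For each mole of La₂(CO₃)₃ that dissolves per liter, [La³⁺] = 2s and [CO₃²⁻] = 3s; let s denote this solubility.
Ksp = [La³⁺]^2[CO₃²⁻]^3 = (2s)^2 · (3s)^3 = 108s^5 = 4.93×10⁻³⁴
s = 8.55×10⁻⁸ mol L⁻¹
[La³⁺] = 2s = 1.71×10⁻⁷ mol L⁻¹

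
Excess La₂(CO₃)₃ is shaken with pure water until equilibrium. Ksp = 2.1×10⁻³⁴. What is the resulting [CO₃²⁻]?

2.2×10⁻⁷ M

La₂(CO₃)₃(s) ⇌ 2 La³⁺(aq) + 3 CO₃²⁻(aq)
Let s be the molar solubility. Then [La³⁺] = 2s and [CO₃²⁻] = 3s.
Ksp = [La³⁺]^2[CO₃²⁻]^3 = (2s)^2 · (3s)^3 = 108s^5 = 2.1×10⁻³⁴
s = 7.2×10⁻⁸ M
[CO₃²⁻] = 3s = 2.2×10⁻⁷ M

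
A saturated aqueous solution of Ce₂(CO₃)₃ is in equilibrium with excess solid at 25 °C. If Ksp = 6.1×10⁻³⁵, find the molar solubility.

5.6×10⁻⁸ M

Ce₂(CO₃)₃(s) ⇌ 2 Ce³⁺(aq) + 3 CO₃²⁻(aq)
Let s be the molar solubility. Then [Ce³⁺] = 2s and [CO₃²⁻] = 3s.
Ksp = [Ce³⁺]^2[CO₃²⁻]^3 = (2s)^2 · (3s)^3 = 108s^5
108s^5 = 6.1×10⁻³⁵  ⇒  s^5 = 5.6×10⁻³⁷
Taking the 5th root, s = 5.6×10⁻⁸ M.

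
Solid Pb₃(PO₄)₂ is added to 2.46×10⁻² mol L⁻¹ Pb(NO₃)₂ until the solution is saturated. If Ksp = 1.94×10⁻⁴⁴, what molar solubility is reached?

Pb₃(PO₄)₂(s) ⇌ 3 Pb²⁺(aq) + 2 PO₄³⁻(aq)
Let s be the solubility of Pb₃(PO₄)₂ here. The common ion gives [Pb²⁺] ≈ 2.46×10⁻² mol L⁻¹, and [PO₄³⁻] = 2s.
Ksp = [Pb²⁺]^3[PO₄³⁻]^2 = (2.46×10⁻²)^3(2s)^2
(2s)^2 = 1.94×10⁻⁴⁴ / (2.46×10⁻²)^3 = 1.30×10⁻³⁹
s = 1.80×10⁻²⁰ mol L⁻¹

1.80×10⁻²⁰ M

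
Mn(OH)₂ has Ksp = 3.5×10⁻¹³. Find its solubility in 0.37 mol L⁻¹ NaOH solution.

2.6×10⁻¹² M

Mn(OH)₂(s) ⇌ Mn²⁺(aq) + 2 OH⁻(aq)
OH⁻ is already present at 0.37 mol L⁻¹. If s mol/L of Mn(OH)₂ dissolves, [Mn²⁺] = s while [OH⁻] ≈ 0.37 mol L⁻¹.
Ksp = [Mn²⁺][OH⁻]^2 = s(0.37)^2
s = 3.5×10⁻¹³ / (0.37)^2 = 2.6×10⁻¹²
s = 2.6×10⁻¹² mol L⁻¹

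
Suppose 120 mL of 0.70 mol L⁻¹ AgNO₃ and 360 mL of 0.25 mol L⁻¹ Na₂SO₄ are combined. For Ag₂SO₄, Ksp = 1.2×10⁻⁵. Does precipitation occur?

Yes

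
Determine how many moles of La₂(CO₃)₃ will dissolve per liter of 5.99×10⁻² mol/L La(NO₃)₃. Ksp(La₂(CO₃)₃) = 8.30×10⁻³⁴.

La₂(CO₃)₃(s) ⇌ 2 La³⁺(aq) + 3 CO₃²⁻(aq)
The solution already contains La³⁺ at 5.99×10⁻² mol/L. Let s be the molar solubility of La₂(CO₃)₃.
[La³⁺] ≈ 5.99×10⁻² mol/L (common ion dominates); [CO₃²⁻] = 3s.
Ksp = [La³⁺]^2[CO₃²⁻]^3 = (5.99×10⁻²)^2(3s)^3
(3s)^3 = 8.30×10⁻³⁴ / (5.99×10⁻²)^2 = 2.31×10⁻³¹
s = 2.05×10⁻¹¹ mol/L

2.05×10⁻¹¹ M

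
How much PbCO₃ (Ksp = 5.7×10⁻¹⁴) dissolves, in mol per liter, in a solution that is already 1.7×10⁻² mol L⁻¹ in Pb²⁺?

PbCO₃(s) ⇌ Pb²⁺(aq) + CO₃²⁻(aq)
The solution already contains Pb²⁺ at 1.7×10⁻² mol L⁻¹. Let s be the molar solubility of PbCO₃.
[Pb²⁺] ≈ 1.7×10⁻² mol L⁻¹ (common ion dominates); [CO₃²⁻] = s.
Ksp = [Pb²⁺][CO₃²⁻] = (1.7×10⁻²)s
s = 5.7×10⁻¹⁴ / (1.7×10⁻²) = 3.4×10⁻¹²
s = 3.4×10⁻¹² mol L⁻¹

3.4×10⁻¹² M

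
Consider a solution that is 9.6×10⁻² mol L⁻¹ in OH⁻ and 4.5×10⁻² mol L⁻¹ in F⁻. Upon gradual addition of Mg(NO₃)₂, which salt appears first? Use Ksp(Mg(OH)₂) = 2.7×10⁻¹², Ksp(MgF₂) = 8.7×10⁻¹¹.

A salt starts to precipitate once the ion product Q reaches its Ksp.
For Mg(OH)₂: [Mg²⁺] = (Ksp/[OH⁻]^2) = 2.9×10⁻¹⁰ mol L⁻¹
For MgF₂: [Mg²⁺] = (Ksp/[F⁻]^2) = 4.3×10⁻⁸ mol L⁻¹
Mg(OH)₂ requires the lower [Mg²⁺], so it precipitates first.

Mg(OH)₂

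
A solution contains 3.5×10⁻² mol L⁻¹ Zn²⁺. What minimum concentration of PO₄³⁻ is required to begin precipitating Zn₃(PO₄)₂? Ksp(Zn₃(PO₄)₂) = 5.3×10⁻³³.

1.1×10⁻¹⁴ M

A salt starts to precipitate once the ion product Q reaches its Ksp.
Zn₃(PO₄)₂(s) ⇌ 3 Zn²⁺(aq) + 2 PO₄³⁻(aq)
Ksp = [Zn²⁺]^3[PO₄³⁻]^2 = [PO₄³⁻]^2(3.5×10⁻²)^3
[PO₄³⁻]^2 = 5.3×10⁻³³ / (3.5×10⁻²)^3 = 1.2×10⁻²⁸
[PO₄³⁻] = 1.1×10⁻¹⁴ mol L⁻¹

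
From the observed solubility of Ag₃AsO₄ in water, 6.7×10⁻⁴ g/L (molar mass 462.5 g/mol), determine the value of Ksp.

Molar solubility s = (6.7×10⁻⁴ g/L) / (462.5 g/mol) = 1.449×10⁻⁶ mol/L
Ag₃AsO₄(s) ⇌ 3 Ag⁺(aq) + AsO₄³⁻(aq)
Let s be the molar solubility. Then [Ag⁺] = 3s and [AsO₄³⁻] = s.
Ksp = [Ag⁺]^3[AsO₄³⁻] = (3s)^3 · s = 27s^4
Ksp = 27 × (1.449×10⁻⁶)^4 = 1.2×10⁻²²

Ksp = 1.2×10⁻²²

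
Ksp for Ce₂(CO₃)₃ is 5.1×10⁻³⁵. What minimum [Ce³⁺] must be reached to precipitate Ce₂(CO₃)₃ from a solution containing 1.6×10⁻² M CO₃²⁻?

3.5×10⁻¹⁵ M

Precipitation of each salt begins when its ion product equals Ksp.
Ce₂(CO₃)₃(s) ⇌ 2 Ce³⁺(aq) + 3 CO₃²⁻(aq)
Ksp = [Ce³⁺]^2[CO₃²⁻]^3 = [Ce³⁺]^2(1.6×10⁻²)^3
[Ce³⁺]^2 = 5.1×10⁻³⁵ / (1.6×10⁻²)^3 = 1.2×10⁻²⁹
[Ce³⁺] = 3.5×10⁻¹⁵ M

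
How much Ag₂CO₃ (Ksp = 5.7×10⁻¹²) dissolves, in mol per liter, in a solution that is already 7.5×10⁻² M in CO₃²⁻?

Ag₂CO₃(s) ⇌ 2 Ag⁺(aq) + CO₃²⁻(aq)
The solution already contains CO₃²⁻ at 7.5×10⁻² M. Let s be the molar solubility of Ag₂CO₃.
[CO₃²⁻] ≈ 7.5×10⁻² M (common ion dominates); [Ag⁺] = 2s.
Ksp = [Ag⁺]^2[CO₃²⁻] = (2s)^2(7.5×10⁻²)
(2s)^2 = 5.7×10⁻¹² / (7.5×10⁻²) = 7.6×10⁻¹¹
s = 4.4×10⁻⁶ M

4.4×10⁻⁶ M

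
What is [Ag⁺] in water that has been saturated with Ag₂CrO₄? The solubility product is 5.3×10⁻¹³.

1.0×10⁻⁴ M

Ag₂CrO₄(s) ⇌ 2 Ag⁺(aq) + CrO₄²⁻(aq)
With molar solubility s: [Ag⁺] = 2s, [CrO₄²⁻] = s.
Ksp = [Ag⁺]^2[CrO₄²⁻] = (2s)^2 · s = 4s^3 = 5.3×10⁻¹³
s = 5.1×10⁻⁵ mol/L
[Ag⁺] = 2s = 1.0×10⁻⁴ mol/L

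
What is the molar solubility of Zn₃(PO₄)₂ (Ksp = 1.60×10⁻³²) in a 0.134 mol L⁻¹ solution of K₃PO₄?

3.21×10⁻¹¹ M

Zn₃(PO₄)₂(s) ⇌ 3 Zn²⁺(aq) + 2 PO₄³⁻(aq)
Let s be the solubility of Zn₃(PO₄)₂ here. The common ion gives [PO₄³⁻] ≈ 0.134 mol L⁻¹, and [Zn²⁺] = 3s.
Ksp = [Zn²⁺]^3[PO₄³⁻]^2 = (3s)^3(0.134)^2
(3s)^3 = 1.60×10⁻³² / (0.134)^2 = 8.91×10⁻³¹
s = 3.21×10⁻¹¹ mol L⁻¹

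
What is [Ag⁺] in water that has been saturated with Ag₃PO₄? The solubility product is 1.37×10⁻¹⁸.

4.50×10⁻⁵ M

Ag₃PO₄(s) ⇌ 3 Ag⁺(aq) + PO₄³⁻(aq)
With molar solubility s: [Ag⁺] = 3s, [PO₄³⁻] = s.
Ksp = [Ag⁺]^3[PO₄³⁻] = (3s)^3 · s = 27s^4 = 1.37×10⁻¹⁸
s = 1.50×10⁻⁵ mol L⁻¹
[Ag⁺] = 3s = 4.50×10⁻⁵ mol L⁻¹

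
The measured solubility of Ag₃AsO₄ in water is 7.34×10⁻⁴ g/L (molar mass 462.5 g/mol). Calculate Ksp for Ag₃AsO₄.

s = (7.34×10⁻⁴ g L⁻¹)/(462.5 g mol⁻¹) = 1.5870×10⁻⁶ M
Ag₃AsO₄(s) ⇌ 3 Ag⁺(aq) + AsO₄³⁻(aq)
If s mol/L of Ag₃AsO₄ dissolves, [Ag⁺] = 3s and [AsO₄³⁻] = s.
Ksp = [Ag⁺]^3[AsO₄³⁻] = (3s)^3 · s = 27s^4
Ksp = 27 × (1.5870×10⁻⁶)^4 = 1.71×10⁻²²

Ksp = 1.71×10⁻²²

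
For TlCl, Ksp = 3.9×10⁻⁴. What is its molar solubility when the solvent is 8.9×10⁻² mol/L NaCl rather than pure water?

TlCl(s) ⇌ Tl⁺(aq) + Cl⁻(aq)
Let s be the solubility of TlCl here. The common ion gives [Cl⁻] ≈ 8.9×10⁻² mol/L, and [Tl⁺] = s.
Ksp = [Tl⁺][Cl⁻] = s(8.9×10⁻²)
s = 3.9×10⁻⁴ / (8.9×10⁻²) = 4.4×10⁻³
s = 4.4×10⁻³ mol/L

4.4×10⁻³ M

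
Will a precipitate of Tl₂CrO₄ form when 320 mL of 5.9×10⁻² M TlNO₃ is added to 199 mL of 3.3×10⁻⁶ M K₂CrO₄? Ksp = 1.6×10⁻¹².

The combined volume is 519 mL.
[Tl⁺] = (5.9×10⁻²)(320)/519 = 3.6×10⁻² M
[CrO₄²⁻] = (3.3×10⁻⁶)(199)/519 = 1.3×10⁻⁶ M
Q = [Tl⁺]^2[CrO₄²⁻] = 1.7×10⁻⁹
Since Q (1.7×10⁻⁹) exceeds Ksp (1.6×10⁻¹²), Tl₂CrO₄ will precipitate.

Yes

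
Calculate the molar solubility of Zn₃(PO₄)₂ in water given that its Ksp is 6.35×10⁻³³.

1.43×10⁻⁷ M

Zn₃(PO₄)₂(s) ⇌ 3 Zn²⁺(aq) + 2 PO₄³⁻(aq)
Let s be the molar solubility. Then [Zn²⁺] = 3s and [PO₄³⁻] = 2s.
Ksp = [Zn²⁺]^3[PO₄³⁻]^2 = (3s)^3 · (2s)^2 = 108s^5
108s^5 = 6.35×10⁻³³  ⇒  s^5 = 5.88×10⁻³⁵
s = (5.88×10⁻³⁵)^(1/5) = 1.43×10⁻⁷ mol L⁻¹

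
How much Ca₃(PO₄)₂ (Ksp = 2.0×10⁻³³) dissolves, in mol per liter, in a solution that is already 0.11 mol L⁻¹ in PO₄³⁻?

Ca₃(PO₄)₂(s) ⇌ 3 Ca²⁺(aq) + 2 PO₄³⁻(aq)
PO₄³⁻ is already present at 0.11 mol L⁻¹. If s mol/L of Ca₃(PO₄)₂ dissolves, [Ca²⁺] = 3s while [PO₄³⁻] ≈ 0.11 mol L⁻¹.
Ksp = [Ca²⁺]^3[PO₄³⁻]^2 = (3s)^3(0.11)^2
(3s)^3 = 2.0×10⁻³³ / (0.11)^2 = 1.7×10⁻³¹
s = 1.8×10⁻¹¹ mol L⁻¹

1.8×10⁻¹¹ M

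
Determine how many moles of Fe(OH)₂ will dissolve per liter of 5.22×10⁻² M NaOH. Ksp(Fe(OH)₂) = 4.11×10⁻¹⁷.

1.51×10⁻¹⁴ M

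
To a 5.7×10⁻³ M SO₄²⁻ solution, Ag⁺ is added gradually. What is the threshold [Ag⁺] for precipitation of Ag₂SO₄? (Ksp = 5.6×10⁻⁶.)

Precipitation begins when Q = Ksp.
Ag₂SO₄(s) ⇌ 2 Ag⁺(aq) + SO₄²⁻(aq)
Ksp = [Ag⁺]^2[SO₄²⁻] = [Ag⁺]^2(5.7×10⁻³)
[Ag⁺]^2 = 5.6×10⁻⁶ / (5.7×10⁻³) = 9.8×10⁻⁴
[Ag⁺] = 3.1×10⁻² M

3.1×10⁻² M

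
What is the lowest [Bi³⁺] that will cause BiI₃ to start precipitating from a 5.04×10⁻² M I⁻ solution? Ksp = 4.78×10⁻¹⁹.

Precipitation of each salt begins when its ion product equals Ksp.
BiI₃(s) ⇌ Bi³⁺(aq) + 3 I⁻(aq)
Ksp = [Bi³⁺][I⁻]^3 = [Bi³⁺](5.04×10⁻²)^3
[Bi³⁺] = 4.78×10⁻¹⁹ / (5.04×10⁻²)^3 = 3.73×10⁻¹⁵
[Bi³⁺] = 3.73×10⁻¹⁵ M

3.73×10⁻¹⁵ M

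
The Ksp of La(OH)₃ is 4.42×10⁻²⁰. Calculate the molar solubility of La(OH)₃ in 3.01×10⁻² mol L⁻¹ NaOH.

1.62×10⁻¹⁵ M

La(OH)₃(s) ⇌ La³⁺(aq) + 3 OH⁻(aq)
The solution already contains OH⁻ at 3.01×10⁻² mol L⁻¹. Let s be the molar solubility of La(OH)₃.
[OH⁻] ≈ 3.01×10⁻² mol L⁻¹ (common ion dominates); [La³⁺] = s.
Ksp = [La³⁺][OH⁻]^3 = s(3.01×10⁻²)^3
s = 4.42×10⁻²⁰ / (3.01×10⁻²)^3 = 1.62×10⁻¹⁵
s = 1.62×10⁻¹⁵ mol L⁻¹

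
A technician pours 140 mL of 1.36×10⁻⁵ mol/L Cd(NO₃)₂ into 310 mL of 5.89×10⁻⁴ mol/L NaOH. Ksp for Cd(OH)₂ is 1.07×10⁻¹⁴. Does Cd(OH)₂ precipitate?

Total volume after mixing = 140 + 310 = 450 mL.
[Cd²⁺] = (1.36×10⁻⁵)(140)/450 = 4.23×10⁻⁶ mol/L
[OH⁻] = (5.89×10⁻⁴)(310)/450 = 4.06×10⁻⁴ mol/L
Q = [Cd²⁺][OH⁻]^2 = 6.97×10⁻¹³
Since Q (6.97×10⁻¹³) exceeds Ksp (1.07×10⁻¹⁴), Cd(OH)₂ will precipitate.

Yes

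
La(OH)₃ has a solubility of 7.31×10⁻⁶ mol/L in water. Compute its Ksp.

Ksp = 7.71×10⁻²⁰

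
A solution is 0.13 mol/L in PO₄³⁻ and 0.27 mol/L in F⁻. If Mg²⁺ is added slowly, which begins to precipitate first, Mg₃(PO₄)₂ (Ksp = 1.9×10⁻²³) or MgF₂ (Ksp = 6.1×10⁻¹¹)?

The threshold for precipitation is Q = Ksp.
For Mg₃(PO₄)₂: [Mg²⁺] = (Ksp/[PO₄³⁻]^2)^(1/3) = 1.0×10⁻⁷ mol/L
For MgF₂: [Mg²⁺] = (Ksp/[F⁻]^2) = 8.4×10⁻¹⁰ mol/L
Since MgF₂ needs less Mg²⁺ to reach saturation, it precipitates first.

MgF₂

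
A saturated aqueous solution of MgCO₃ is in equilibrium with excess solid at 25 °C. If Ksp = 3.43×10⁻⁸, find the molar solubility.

1.85×10⁻⁴ M

MgCO₃(s) ⇌ Mg²⁺(aq) + CO₃²⁻(aq)
Call the molar solubility s, so that [Mg²⁺] = s and [CO₃²⁻] = s.
Ksp = [Mg²⁺][CO₃²⁻] = s · s = s^2
s^2 = 3.43×10⁻⁸
Taking the 2nd root, s = 1.85×10⁻⁴ mol L⁻¹.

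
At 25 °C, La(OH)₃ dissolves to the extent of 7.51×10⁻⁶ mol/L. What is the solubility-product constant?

Ksp = 8.59×10⁻²⁰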